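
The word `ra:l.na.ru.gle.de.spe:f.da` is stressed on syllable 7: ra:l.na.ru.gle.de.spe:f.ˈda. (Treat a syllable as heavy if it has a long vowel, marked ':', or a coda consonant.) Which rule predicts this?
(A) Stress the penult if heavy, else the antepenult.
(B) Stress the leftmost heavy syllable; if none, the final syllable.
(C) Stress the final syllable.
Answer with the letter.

Rule A → syllable 6 (observed: 7).
Rule B → syllable 1 (observed: 7).
Rule C → syllable 7 ✓.

C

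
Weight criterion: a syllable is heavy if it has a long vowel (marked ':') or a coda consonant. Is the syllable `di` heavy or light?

`di`: short vowel, open (no coda). Short vowel, open → light.

light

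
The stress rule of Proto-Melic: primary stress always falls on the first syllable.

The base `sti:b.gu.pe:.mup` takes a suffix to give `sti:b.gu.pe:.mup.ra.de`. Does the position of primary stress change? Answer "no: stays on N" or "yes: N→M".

no: stays on 1

Base `sti:b.gu.pe:.mup` (4 syllables):
  The word has 4 syllables; the first syllable is syllable 1 (sti:b).
  → primary stress on syllable 1.
Suffixed `sti:b.gu.pe:.mup.ra.de` (6 syllables):
  The word has 6 syllables; the first syllable is syllable 1 (sti:b).
  → primary stress on syllable 1.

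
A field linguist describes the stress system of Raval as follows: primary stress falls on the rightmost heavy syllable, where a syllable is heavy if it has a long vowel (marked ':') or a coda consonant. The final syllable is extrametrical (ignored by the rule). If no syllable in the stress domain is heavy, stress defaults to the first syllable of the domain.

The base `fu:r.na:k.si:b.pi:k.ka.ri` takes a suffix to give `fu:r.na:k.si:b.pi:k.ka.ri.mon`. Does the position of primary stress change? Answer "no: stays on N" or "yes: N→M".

Base `fu:r.na:k.si:b.pi:k.ka.ri` (6 syllables):
  The final syllable (6, ri) is extrametrical; the stress domain is syllables 1–5.
  Weights: 1 fu:r H, 2 na:k H, 3 si:b H, 4 pi:k H, 5 ka L.
  Heavy syllables in the domain: 1, 2, 3, 4. The rightmost is syllable 4 (pi:k).
  → primary stress on syllable 4.
Suffixed `fu:r.na:k.si:b.pi:k.ka.ri.mon` (7 syllables):
  The final syllable (7, mon) is extrametrical; the stress domain is syllables 1–6.
  Weights: 1 fu:r H, 2 na:k H, 3 si:b H, 4 pi:k H, 5 ka L, 6 ri L.
  Heavy syllables in the domain: 1, 2, 3, 4. The rightmost is syllable 4 (pi:k).
  → primary stress on syllable 4.

no: stays on 4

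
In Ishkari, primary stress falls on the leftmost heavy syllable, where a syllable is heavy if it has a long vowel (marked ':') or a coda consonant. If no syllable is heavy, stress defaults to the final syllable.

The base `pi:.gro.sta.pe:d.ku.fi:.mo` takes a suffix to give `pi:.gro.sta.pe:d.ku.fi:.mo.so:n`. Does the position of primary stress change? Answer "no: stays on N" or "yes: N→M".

no: stays on 1

Base `pi:.gro.sta.pe:d.ku.fi:.mo` (7 syllables):
  Weights: 1 pi: H, 2 gro L, 3 sta L, 4 pe:d H, 5 ku L, 6 fi: H, 7 mo L.
  Heavy syllables in the domain: 1, 4, 6. The leftmost is syllable 1 (pi:).
  → primary stress on syllable 1.
Suffixed `pi:.gro.sta.pe:d.ku.fi:.mo.so:n` (8 syllables):
  Weights: 1 pi: H, 2 gro L, 3 sta L, 4 pe:d H, 5 ku L, 6 fi: H, 7 mo L, 8 so:n H.
  Heavy syllables in the domain: 1, 4, 6, 8. The leftmost is syllable 1 (pi:).
  → primary stress on syllable 1.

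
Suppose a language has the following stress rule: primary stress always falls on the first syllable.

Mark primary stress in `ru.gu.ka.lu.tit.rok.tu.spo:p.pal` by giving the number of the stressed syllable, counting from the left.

1

The word has 9 syllables; the first syllable is syllable 1 (ru).
Primary stress: syllable 1 → ˈru.gu.ka.lu.tit.rok.tu.spo:p.pal.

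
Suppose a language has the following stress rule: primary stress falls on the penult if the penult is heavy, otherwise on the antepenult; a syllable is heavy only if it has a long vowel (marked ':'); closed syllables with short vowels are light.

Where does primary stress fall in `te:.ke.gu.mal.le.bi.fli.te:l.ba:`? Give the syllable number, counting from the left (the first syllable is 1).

Weights: 7 fli L, 8 te:l H, 9 ba: H.
The penult (syllable 8, te:l) is heavy, so it takes stress.
Primary stress: syllable 8 → te:.ke.gu.mal.le.bi.fli.ˈte:l.ba:.

8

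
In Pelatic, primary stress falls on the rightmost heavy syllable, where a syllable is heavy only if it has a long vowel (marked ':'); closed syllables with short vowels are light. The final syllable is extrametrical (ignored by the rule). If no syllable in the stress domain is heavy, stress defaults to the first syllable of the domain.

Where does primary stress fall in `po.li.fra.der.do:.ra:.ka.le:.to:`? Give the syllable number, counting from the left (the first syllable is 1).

The final syllable (9, to:) is extrametrical; the stress domain is syllables 1–8.
Weights: 1 po L, 2 li L, 3 fra L, 4 der L, 5 do: H, 6 ra: H, 7 ka L, 8 le: H.
Heavy syllables in the domain: 5, 6, 8. The rightmost is syllable 8 (le:).
Primary stress: syllable 8 → po.li.fra.der.do:.ra:.ka.ˈle:.to:.

8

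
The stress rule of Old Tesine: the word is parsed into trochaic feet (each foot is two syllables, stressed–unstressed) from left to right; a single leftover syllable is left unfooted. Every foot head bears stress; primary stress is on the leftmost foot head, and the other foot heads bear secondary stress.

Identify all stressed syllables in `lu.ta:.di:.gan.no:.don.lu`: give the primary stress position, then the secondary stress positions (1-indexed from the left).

primary 1, secondary 3, 5

Parse left to right into trochaic (ˈσσ) feet: (ˈlu.ta:) (ˈdi:.gan) (ˈno:.don) lu. Syllable 7 is left unfooted.
Foot heads (stressed positions): 1, 3, 5.
End Rule Leftmost: primary stress on the leftmost head = syllable 1.
Secondary stress on 3, 5: ˈlu.ta:.ˌdi:.gan.ˌno:.don.lu.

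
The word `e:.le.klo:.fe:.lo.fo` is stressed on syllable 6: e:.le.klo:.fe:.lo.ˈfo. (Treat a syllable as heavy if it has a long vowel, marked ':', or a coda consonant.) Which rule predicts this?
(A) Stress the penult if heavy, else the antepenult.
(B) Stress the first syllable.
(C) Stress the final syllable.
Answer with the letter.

Rule A → syllable 4 (observed: 6).
Rule B → syllable 1 (observed: 6).
Rule C → syllable 6 ✓.

C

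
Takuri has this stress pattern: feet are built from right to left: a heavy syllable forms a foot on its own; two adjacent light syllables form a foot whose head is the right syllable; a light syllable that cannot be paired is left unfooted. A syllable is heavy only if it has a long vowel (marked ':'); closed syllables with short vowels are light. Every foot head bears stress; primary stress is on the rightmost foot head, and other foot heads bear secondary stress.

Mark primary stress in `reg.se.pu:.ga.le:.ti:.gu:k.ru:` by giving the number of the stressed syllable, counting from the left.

8

Weights: 1 reg L, 2 se L, 3 pu: H, 4 ga L, 5 le: H, 6 ti: H, 7 gu:k H, 8 ru: H.
Parse right to left (heavy = foot alone; LL = one foot; stranded L unfooted): (reg.ˈse) (ˈpu:) ga (ˈle:) (ˈti:) (ˈgu:k) (ˈru:).
Foot heads: 2, 3, 5, 6, 7, 8.
Primary stress on the rightmost head = syllable 8.
Primary stress: syllable 8 → reg.se.pu:.ga.le:.ti:.gu:k.ˈru:.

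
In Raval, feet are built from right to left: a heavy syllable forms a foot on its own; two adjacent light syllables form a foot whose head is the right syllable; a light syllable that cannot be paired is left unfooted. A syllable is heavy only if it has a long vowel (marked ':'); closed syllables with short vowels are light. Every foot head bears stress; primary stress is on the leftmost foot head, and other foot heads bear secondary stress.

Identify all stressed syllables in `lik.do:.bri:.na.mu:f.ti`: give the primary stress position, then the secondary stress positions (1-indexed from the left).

Weights: 1 lik L, 2 do: H, 3 bri: H, 4 na L, 5 mu:f H, 6 ti L.
Parse right to left (heavy = foot alone; LL = one foot; stranded L unfooted): lik (ˈdo:) (ˈbri:) na (ˈmu:f) ti.
Foot heads: 2, 3, 5.
Primary stress on the leftmost head = syllable 2.
Secondary stress on 3, 5: lik.ˈdo:.ˌbri:.na.ˌmu:f.ti.

primary 2, secondary 3, 5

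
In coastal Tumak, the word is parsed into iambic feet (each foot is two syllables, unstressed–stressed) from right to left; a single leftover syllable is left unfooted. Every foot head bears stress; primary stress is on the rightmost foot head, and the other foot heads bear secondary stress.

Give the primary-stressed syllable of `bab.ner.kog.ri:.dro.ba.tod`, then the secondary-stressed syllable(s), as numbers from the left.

primary 7, secondary 3, 5

Parse right to left into iambic (σˈσ) feet: bab (ner.ˈkog) (ri:.ˈdro) (ba.ˈtod). Syllable 1 is left unfooted.
Foot heads (stressed positions): 3, 5, 7.
End Rule Rightmost: primary stress on the rightmost head = syllable 7.
Secondary stress on 3, 5: bab.ner.ˌkog.ri:.ˌdro.ba.ˈtod.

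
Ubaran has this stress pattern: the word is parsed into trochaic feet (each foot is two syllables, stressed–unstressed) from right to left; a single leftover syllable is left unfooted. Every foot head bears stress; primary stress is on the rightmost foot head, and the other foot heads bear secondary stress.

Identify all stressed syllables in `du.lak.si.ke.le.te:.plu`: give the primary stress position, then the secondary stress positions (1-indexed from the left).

Parse right to left into trochaic (ˈσσ) feet: du (ˈlak.si) (ˈke.le) (ˈte:.plu). Syllable 1 is left unfooted.
Foot heads (stressed positions): 2, 4, 6.
End Rule Rightmost: primary stress on the rightmost head = syllable 6.
Secondary stress on 2, 4: du.ˌlak.si.ˌke.le.ˈte:.plu.

primary 6, secondary 2, 4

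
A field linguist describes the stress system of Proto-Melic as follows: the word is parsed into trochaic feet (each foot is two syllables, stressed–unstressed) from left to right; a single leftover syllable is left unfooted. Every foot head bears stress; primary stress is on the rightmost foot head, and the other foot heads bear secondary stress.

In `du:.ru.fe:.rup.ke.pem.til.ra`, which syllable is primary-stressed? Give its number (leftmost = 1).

7

Parse left to right into trochaic (ˈσσ) feet: (ˈdu:.ru) (ˈfe:.rup) (ˈke.pem) (ˈtil.ra).
Foot heads (stressed positions): 1, 3, 5, 7.
End Rule Rightmost: primary stress on the rightmost head = syllable 7.
Primary stress: syllable 7 → du:.ru.fe:.rup.ke.pem.ˈtil.ra.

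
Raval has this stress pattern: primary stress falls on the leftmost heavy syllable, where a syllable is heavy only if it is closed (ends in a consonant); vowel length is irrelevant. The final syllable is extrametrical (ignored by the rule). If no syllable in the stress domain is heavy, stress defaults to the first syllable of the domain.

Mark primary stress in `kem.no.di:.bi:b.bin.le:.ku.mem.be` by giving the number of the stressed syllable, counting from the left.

1

The final syllable (9, be) is extrametrical; the stress domain is syllables 1–8.
Weights: 1 kem H, 2 no L, 3 di: L, 4 bi:b H, 5 bin H, 6 le: L, 7 ku L, 8 mem H.
Heavy syllables in the domain: 1, 4, 5, 8. The leftmost is syllable 1 (kem).
Primary stress: syllable 1 → ˈkem.no.di:.bi:b.bin.le:.ku.mem.be.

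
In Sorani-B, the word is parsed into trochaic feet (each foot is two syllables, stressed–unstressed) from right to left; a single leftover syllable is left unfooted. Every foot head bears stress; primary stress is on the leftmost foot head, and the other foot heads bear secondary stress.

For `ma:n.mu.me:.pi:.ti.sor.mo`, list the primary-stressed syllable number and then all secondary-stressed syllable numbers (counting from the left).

primary 2, secondary 4, 6

Parse right to left into trochaic (ˈσσ) feet: ma:n (ˈmu.me:) (ˈpi:.ti) (ˈsor.mo). Syllable 1 is left unfooted.
Foot heads (stressed positions): 2, 4, 6.
End Rule Leftmost: primary stress on the leftmost head = syllable 2.
Secondary stress on 4, 6: ma:n.ˈmu.me:.ˌpi:.ti.ˌsor.mo.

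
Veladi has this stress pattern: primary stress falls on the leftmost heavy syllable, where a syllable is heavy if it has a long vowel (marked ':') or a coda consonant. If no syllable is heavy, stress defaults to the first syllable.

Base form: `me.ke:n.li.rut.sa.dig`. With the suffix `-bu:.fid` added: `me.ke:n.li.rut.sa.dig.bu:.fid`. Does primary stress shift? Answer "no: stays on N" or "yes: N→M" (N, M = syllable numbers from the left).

Base `me.ke:n.li.rut.sa.dig` (6 syllables):
  Weights: 1 me L, 2 ke:n H, 3 li L, 4 rut H, 5 sa L, 6 dig H.
  Heavy syllables in the domain: 2, 4, 6. The leftmost is syllable 2 (ke:n).
  → primary stress on syllable 2.
Suffixed `me.ke:n.li.rut.sa.dig.bu:.fid` (8 syllables):
  Weights: 1 me L, 2 ke:n H, 3 li L, 4 rut H, 5 sa L, 6 dig H, 7 bu: H, 8 fid H.
  Heavy syllables in the domain: 2, 4, 6, 7, 8. The leftmost is syllable 2 (ke:n).
  → primary stress on syllable 2.

no: stays on 2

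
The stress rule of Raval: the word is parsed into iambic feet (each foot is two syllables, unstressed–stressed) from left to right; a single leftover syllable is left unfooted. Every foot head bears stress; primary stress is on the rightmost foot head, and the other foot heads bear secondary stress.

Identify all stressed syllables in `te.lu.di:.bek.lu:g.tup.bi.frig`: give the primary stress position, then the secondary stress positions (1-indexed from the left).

Parse left to right into iambic (σˈσ) feet: (te.ˈlu) (di:.ˈbek) (lu:g.ˈtup) (bi.ˈfrig).
Foot heads (stressed positions): 2, 4, 6, 8.
End Rule Rightmost: primary stress on the rightmost head = syllable 8.
Secondary stress on 2, 4, 6: te.ˌlu.di:.ˌbek.lu:g.ˌtup.bi.ˈfrig.

primary 8, secondary 2, 4, 6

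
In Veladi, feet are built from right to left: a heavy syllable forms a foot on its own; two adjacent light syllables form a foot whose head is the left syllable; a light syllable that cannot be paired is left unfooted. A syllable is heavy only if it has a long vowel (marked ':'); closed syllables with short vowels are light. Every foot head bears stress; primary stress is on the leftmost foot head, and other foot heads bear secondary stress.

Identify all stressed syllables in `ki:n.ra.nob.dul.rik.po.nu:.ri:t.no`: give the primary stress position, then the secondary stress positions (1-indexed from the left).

Weights: 1 ki:n H, 2 ra L, 3 nob L, 4 dul L, 5 rik L, 6 po L, 7 nu: H, 8 ri:t H, 9 no L.
Parse right to left (heavy = foot alone; LL = one foot; stranded L unfooted): (ˈki:n) ra (ˈnob.dul) (ˈrik.po) (ˈnu:) (ˈri:t) no.
Foot heads: 1, 3, 5, 7, 8.
Primary stress on the leftmost head = syllable 1.
Secondary stress on 3, 5, 7, 8: ˈki:n.ra.ˌnob.dul.ˌrik.po.ˌnu:.ˌri:t.no.

primary 1, secondary 3, 5, 7, 8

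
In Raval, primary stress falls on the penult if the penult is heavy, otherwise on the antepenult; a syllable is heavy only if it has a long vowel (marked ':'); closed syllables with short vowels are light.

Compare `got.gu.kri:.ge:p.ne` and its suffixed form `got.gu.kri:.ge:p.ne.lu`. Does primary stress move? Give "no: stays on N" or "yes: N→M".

no: stays on 4

Base `got.gu.kri:.ge:p.ne` (5 syllables):
  Weights: 3 kri: H, 4 ge:p H, 5 ne L.
  The penult (syllable 4, ge:p) is heavy, so it takes stress.
  → primary stress on syllable 4.
Suffixed `got.gu.kri:.ge:p.ne.lu` (6 syllables):
  Weights: 4 ge:p H, 5 ne L, 6 lu L.
  The penult (syllable 5, ne) is light, so stress falls on the antepenult (syllable 4, ge:p).
  → primary stress on syllable 4.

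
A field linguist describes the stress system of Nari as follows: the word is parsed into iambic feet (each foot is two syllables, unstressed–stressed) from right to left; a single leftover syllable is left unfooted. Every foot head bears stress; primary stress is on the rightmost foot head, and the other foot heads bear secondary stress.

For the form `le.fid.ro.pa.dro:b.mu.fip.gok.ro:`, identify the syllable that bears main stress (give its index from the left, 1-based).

Parse right to left into iambic (σˈσ) feet: le (fid.ˈro) (pa.ˈdro:b) (mu.ˈfip) (gok.ˈro:). Syllable 1 is left unfooted.
Foot heads (stressed positions): 3, 5, 7, 9.
End Rule Rightmost: primary stress on the rightmost head = syllable 9.
Primary stress: syllable 9 → le.fid.ro.pa.dro:b.mu.fip.gok.ˈro:.

9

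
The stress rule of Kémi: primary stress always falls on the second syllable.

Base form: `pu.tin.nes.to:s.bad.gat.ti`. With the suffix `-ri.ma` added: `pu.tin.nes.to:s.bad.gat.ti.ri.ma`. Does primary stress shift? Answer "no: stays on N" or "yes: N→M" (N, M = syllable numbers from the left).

no: stays on 2

Base `pu.tin.nes.to:s.bad.gat.ti` (7 syllables):
  The word has 7 syllables; the second syllable is syllable 2 (tin).
  → primary stress on syllable 2.
Suffixed `pu.tin.nes.to:s.bad.gat.ti.ri.ma` (9 syllables):
  The word has 9 syllables; the second syllable is syllable 2 (tin).
  → primary stress on syllable 2.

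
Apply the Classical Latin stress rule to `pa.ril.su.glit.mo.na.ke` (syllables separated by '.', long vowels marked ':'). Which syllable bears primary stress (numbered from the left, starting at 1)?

Classical Latin: stress the penult if heavy (long vowel or closed), else the antepenult.
Weights: 5 mo L, 6 na L, 7 ke L.
The penult (syllable 6, na) is light, so stress falls on the antepenult (syllable 5, mo).
Stress on syllable 5: pa.ril.su.glit.ˈmo.na.ke.

5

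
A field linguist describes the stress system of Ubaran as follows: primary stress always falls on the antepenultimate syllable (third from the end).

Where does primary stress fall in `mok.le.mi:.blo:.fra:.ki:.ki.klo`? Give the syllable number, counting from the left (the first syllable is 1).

6

The word has 8 syllables; the antepenultimate syllable (third from the end) is syllable 6 (ki:).
Primary stress: syllable 6 → mok.le.mi:.blo:.fra:.ˈki:.ki.klo.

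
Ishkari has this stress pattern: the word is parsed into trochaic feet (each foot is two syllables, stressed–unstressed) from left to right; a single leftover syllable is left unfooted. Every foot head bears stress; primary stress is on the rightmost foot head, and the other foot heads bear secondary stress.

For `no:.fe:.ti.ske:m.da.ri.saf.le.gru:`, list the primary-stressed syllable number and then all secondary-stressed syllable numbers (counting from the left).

Parse left to right into trochaic (ˈσσ) feet: (ˈno:.fe:) (ˈti.ske:m) (ˈda.ri) (ˈsaf.le) gru:. Syllable 9 is left unfooted.
Foot heads (stressed positions): 1, 3, 5, 7.
End Rule Rightmost: primary stress on the rightmost head = syllable 7.
Secondary stress on 1, 3, 5: ˌno:.fe:.ˌti.ske:m.ˌda.ri.ˈsaf.le.gru:.

primary 7, secondary 1, 3, 5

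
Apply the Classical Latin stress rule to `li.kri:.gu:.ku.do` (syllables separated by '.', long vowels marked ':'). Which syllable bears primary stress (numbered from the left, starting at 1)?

Classical Latin: stress the penult if heavy (long vowel or closed), else the antepenult.
Weights: 3 gu: H, 4 ku L, 5 do L.
The penult (syllable 4, ku) is light, so stress falls on the antepenult (syllable 3, gu:).
Stress on syllable 3: li.kri:.ˈgu:.ku.do.

3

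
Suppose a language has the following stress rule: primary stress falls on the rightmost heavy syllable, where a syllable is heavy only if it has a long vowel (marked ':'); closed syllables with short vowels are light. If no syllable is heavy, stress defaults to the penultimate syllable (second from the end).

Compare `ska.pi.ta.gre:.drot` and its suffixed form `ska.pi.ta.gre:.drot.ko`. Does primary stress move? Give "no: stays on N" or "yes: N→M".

no: stays on 4

Base `ska.pi.ta.gre:.drot` (5 syllables):
  Weights: 1 ska L, 2 pi L, 3 ta L, 4 gre: H, 5 drot L.
  Heavy syllables in the domain: 4. The rightmost is syllable 4 (gre:).
  → primary stress on syllable 4.
Suffixed `ska.pi.ta.gre:.drot.ko` (6 syllables):
  Weights: 1 ska L, 2 pi L, 3 ta L, 4 gre: H, 5 drot L, 6 ko L.
  Heavy syllables in the domain: 4. The rightmost is syllable 4 (gre:).
  → primary stress on syllable 4.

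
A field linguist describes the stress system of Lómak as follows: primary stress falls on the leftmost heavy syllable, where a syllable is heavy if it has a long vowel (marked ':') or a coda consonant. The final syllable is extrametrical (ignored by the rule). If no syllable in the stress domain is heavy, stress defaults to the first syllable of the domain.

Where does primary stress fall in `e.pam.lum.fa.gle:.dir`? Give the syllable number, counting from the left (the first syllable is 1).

The final syllable (6, dir) is extrametrical; the stress domain is syllables 1–5.
Weights: 1 e L, 2 pam H, 3 lum H, 4 fa L, 5 gle: H.
Heavy syllables in the domain: 2, 3, 5. The leftmost is syllable 2 (pam).
Primary stress: syllable 2 → e.ˈpam.lum.fa.gle:.dir.

2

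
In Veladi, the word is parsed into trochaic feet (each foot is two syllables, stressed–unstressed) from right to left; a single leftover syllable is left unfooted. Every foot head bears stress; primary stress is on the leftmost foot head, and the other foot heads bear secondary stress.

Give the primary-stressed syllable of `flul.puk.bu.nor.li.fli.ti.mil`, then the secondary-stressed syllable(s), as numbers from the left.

Parse right to left into trochaic (ˈσσ) feet: (ˈflul.puk) (ˈbu.nor) (ˈli.fli) (ˈti.mil).
Foot heads (stressed positions): 1, 3, 5, 7.
End Rule Leftmost: primary stress on the leftmost head = syllable 1.
Secondary stress on 3, 5, 7: ˈflul.puk.ˌbu.nor.ˌli.fli.ˌti.mil.

primary 1, secondary 3, 5, 7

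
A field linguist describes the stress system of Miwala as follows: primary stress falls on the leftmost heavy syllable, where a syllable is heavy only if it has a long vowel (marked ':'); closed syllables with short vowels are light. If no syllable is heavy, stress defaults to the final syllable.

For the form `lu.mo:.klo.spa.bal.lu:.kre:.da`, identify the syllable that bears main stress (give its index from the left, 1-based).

2

Weights: 1 lu L, 2 mo: H, 3 klo L, 4 spa L, 5 bal L, 6 lu: H, 7 kre: H, 8 da L.
Heavy syllables in the domain: 2, 6, 7. The leftmost is syllable 2 (mo:).
Primary stress: syllable 2 → lu.ˈmo:.klo.spa.bal.lu:.kre:.da.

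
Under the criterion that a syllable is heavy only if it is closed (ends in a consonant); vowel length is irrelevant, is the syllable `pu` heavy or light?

`pu`: short vowel, open (no coda). Open (no coda) → light.

light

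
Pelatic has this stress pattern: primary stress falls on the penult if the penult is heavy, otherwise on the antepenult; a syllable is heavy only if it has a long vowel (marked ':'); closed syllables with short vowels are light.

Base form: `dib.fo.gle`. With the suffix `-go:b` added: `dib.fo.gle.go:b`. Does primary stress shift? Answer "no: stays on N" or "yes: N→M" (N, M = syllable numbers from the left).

yes: 1→2

Base `dib.fo.gle` (3 syllables):
  Weights: 1 dib L, 2 fo L, 3 gle L.
  The penult (syllable 2, fo) is light, so stress falls on the antepenult (syllable 1, dib).
  → primary stress on syllable 1.
Suffixed `dib.fo.gle.go:b` (4 syllables):
  Weights: 2 fo L, 3 gle L, 4 go:b H.
  The penult (syllable 3, gle) is light, so stress falls on the antepenult (syllable 2, fo).
  → primary stress on syllable 2.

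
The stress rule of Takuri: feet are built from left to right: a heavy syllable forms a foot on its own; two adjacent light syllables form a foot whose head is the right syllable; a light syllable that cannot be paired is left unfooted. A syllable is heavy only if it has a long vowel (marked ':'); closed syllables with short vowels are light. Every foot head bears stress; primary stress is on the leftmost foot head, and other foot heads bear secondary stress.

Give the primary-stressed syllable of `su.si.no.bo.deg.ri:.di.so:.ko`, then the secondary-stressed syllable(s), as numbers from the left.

primary 2, secondary 4, 6, 8

Weights: 1 su L, 2 si L, 3 no L, 4 bo L, 5 deg L, 6 ri: H, 7 di L, 8 so: H, 9 ko L.
Parse left to right (heavy = foot alone; LL = one foot; stranded L unfooted): (su.ˈsi) (no.ˈbo) deg (ˈri:) di (ˈso:) ko.
Foot heads: 2, 4, 6, 8.
Primary stress on the leftmost head = syllable 2.
Secondary stress on 4, 6, 8: su.ˈsi.no.ˌbo.deg.ˌri:.di.ˌso:.ko.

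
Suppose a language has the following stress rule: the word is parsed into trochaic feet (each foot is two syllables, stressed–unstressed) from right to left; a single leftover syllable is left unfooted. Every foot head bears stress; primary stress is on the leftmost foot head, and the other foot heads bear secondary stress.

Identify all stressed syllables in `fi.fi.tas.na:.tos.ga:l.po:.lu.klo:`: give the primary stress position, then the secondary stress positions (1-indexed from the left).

primary 2, secondary 4, 6, 8

Parse right to left into trochaic (ˈσσ) feet: fi (ˈfi.tas) (ˈna:.tos) (ˈga:l.po:) (ˈlu.klo:). Syllable 1 is left unfooted.
Foot heads (stressed positions): 2, 4, 6, 8.
End Rule Leftmost: primary stress on the leftmost head = syllable 2.
Secondary stress on 4, 6, 8: fi.ˈfi.tas.ˌna:.tos.ˌga:l.po:.ˌlu.klo:.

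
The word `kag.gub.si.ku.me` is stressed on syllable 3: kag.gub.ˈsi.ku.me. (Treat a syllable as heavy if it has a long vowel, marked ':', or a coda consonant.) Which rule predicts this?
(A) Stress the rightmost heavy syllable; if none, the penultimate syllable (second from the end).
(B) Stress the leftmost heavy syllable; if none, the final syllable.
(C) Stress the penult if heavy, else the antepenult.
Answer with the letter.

Rule A → syllable 2 (observed: 3).
Rule B → syllable 1 (observed: 3).
Rule C → syllable 3 ✓.

C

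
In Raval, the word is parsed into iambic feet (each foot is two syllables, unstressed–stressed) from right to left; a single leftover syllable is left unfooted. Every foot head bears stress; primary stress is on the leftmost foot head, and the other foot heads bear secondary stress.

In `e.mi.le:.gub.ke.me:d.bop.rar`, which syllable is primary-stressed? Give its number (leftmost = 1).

2

Parse right to left into iambic (σˈσ) feet: (e.ˈmi) (le:.ˈgub) (ke.ˈme:d) (bop.ˈrar).
Foot heads (stressed positions): 2, 4, 6, 8.
End Rule Leftmost: primary stress on the leftmost head = syllable 2.
Primary stress: syllable 2 → e.ˈmi.le:.gub.ke.me:d.bop.rar.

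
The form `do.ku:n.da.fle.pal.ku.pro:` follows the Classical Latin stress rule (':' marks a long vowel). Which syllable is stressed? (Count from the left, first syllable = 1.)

5

Classical Latin: stress the penult if heavy (long vowel or closed), else the antepenult.
Weights: 5 pal H, 6 ku L, 7 pro: H.
The penult (syllable 6, ku) is light, so stress falls on the antepenult (syllable 5, pal).
Stress on syllable 5: do.ku:n.da.fle.ˈpal.ku.pro:.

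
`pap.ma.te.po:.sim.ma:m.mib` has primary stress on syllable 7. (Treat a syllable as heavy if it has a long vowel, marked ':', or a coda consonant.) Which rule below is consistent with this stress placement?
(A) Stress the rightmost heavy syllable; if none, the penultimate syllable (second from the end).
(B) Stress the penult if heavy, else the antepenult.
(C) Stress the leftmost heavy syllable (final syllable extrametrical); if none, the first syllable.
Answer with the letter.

Rule A → syllable 7 ✓.
Rule B → syllable 6 (observed: 7).
Rule C → syllable 1 (observed: 7).

A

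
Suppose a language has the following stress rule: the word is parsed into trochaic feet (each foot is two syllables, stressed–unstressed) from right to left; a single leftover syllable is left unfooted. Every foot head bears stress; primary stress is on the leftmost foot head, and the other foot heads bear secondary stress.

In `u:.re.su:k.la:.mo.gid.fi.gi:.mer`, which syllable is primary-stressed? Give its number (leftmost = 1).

Parse right to left into trochaic (ˈσσ) feet: u: (ˈre.su:k) (ˈla:.mo) (ˈgid.fi) (ˈgi:.mer). Syllable 1 is left unfooted.
Foot heads (stressed positions): 2, 4, 6, 8.
End Rule Leftmost: primary stress on the leftmost head = syllable 2.
Primary stress: syllable 2 → u:.ˈre.su:k.la:.mo.gid.fi.gi:.mer.

2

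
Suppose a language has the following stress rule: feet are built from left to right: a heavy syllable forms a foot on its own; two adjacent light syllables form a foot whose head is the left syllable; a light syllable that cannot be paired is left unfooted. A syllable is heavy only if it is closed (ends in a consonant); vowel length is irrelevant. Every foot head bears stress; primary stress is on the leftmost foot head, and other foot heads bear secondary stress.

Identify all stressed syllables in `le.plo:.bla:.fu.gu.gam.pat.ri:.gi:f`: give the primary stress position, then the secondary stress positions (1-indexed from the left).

Weights: 1 le L, 2 plo: L, 3 bla: L, 4 fu L, 5 gu L, 6 gam H, 7 pat H, 8 ri: L, 9 gi:f H.
Parse left to right (heavy = foot alone; LL = one foot; stranded L unfooted): (ˈle.plo:) (ˈbla:.fu) gu (ˈgam) (ˈpat) ri: (ˈgi:f).
Foot heads: 1, 3, 6, 7, 9.
Primary stress on the leftmost head = syllable 1.
Secondary stress on 3, 6, 7, 9: ˈle.plo:.ˌbla:.fu.gu.ˌgam.ˌpat.ri:.ˌgi:f.

primary 1, secondary 3, 6, 7, 9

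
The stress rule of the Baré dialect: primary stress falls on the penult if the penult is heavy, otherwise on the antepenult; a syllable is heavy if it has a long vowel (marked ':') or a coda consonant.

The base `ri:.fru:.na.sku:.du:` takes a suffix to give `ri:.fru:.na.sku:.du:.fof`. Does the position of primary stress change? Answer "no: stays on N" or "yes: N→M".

yes: 4→5

Base `ri:.fru:.na.sku:.du:` (5 syllables):
  Weights: 3 na L, 4 sku: H, 5 du: H.
  The penult (syllable 4, sku:) is heavy, so it takes stress.
  → primary stress on syllable 4.
Suffixed `ri:.fru:.na.sku:.du:.fof` (6 syllables):
  Weights: 4 sku: H, 5 du: H, 6 fof H.
  The penult (syllable 5, du:) is heavy, so it takes stress.
  → primary stress on syllable 5.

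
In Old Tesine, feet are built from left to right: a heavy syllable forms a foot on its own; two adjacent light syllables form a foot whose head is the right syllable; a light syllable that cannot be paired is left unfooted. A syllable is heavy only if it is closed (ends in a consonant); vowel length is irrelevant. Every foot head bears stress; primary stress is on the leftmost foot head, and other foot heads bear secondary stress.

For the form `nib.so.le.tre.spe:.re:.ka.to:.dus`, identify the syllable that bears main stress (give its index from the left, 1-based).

Weights: 1 nib H, 2 so L, 3 le L, 4 tre L, 5 spe: L, 6 re: L, 7 ka L, 8 to: L, 9 dus H.
Parse left to right (heavy = foot alone; LL = one foot; stranded L unfooted): (ˈnib) (so.ˈle) (tre.ˈspe:) (re:.ˈka) to: (ˈdus).
Foot heads: 1, 3, 5, 7, 9.
Primary stress on the leftmost head = syllable 1.
Primary stress: syllable 1 → ˈnib.so.le.tre.spe:.re:.ka.to:.dus.

1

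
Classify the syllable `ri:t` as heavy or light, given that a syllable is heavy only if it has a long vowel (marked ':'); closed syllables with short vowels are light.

`ri:t`: long vowel, closed (coda /t/). Long vowel → heavy.

heavy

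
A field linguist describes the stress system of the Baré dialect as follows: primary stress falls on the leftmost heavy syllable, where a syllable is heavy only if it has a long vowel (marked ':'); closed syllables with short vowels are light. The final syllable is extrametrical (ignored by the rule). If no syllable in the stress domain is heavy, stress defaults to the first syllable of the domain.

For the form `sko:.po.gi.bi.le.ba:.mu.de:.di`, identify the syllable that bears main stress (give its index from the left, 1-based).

The final syllable (9, di) is extrametrical; the stress domain is syllables 1–8.
Weights: 1 sko: H, 2 po L, 3 gi L, 4 bi L, 5 le L, 6 ba: H, 7 mu L, 8 de: H.
Heavy syllables in the domain: 1, 6, 8. The leftmost is syllable 1 (sko:).
Primary stress: syllable 1 → ˈsko:.po.gi.bi.le.ba:.mu.de:.di.

1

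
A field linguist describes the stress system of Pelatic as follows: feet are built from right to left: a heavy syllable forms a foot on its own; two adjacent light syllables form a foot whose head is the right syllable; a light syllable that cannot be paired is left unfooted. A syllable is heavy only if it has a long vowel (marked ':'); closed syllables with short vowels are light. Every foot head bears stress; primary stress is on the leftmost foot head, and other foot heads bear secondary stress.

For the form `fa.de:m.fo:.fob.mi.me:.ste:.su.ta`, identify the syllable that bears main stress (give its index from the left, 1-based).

2

Weights: 1 fa L, 2 de:m H, 3 fo: H, 4 fob L, 5 mi L, 6 me: H, 7 ste: H, 8 su L, 9 ta L.
Parse right to left (heavy = foot alone; LL = one foot; stranded L unfooted): fa (ˈde:m) (ˈfo:) (fob.ˈmi) (ˈme:) (ˈste:) (su.ˈta).
Foot heads: 2, 3, 5, 6, 7, 9.
Primary stress on the leftmost head = syllable 2.
Primary stress: syllable 2 → fa.ˈde:m.fo:.fob.mi.me:.ste:.su.ta.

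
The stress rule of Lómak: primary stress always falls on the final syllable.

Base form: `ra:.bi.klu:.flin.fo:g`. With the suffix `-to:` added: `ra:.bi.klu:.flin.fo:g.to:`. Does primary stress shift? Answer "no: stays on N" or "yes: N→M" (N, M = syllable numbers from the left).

Base `ra:.bi.klu:.flin.fo:g` (5 syllables):
  The word has 5 syllables; the final syllable is syllable 5 (fo:g).
  → primary stress on syllable 5.
Suffixed `ra:.bi.klu:.flin.fo:g.to:` (6 syllables):
  The word has 6 syllables; the final syllable is syllable 6 (to:).
  → primary stress on syllable 6.

yes: 5→6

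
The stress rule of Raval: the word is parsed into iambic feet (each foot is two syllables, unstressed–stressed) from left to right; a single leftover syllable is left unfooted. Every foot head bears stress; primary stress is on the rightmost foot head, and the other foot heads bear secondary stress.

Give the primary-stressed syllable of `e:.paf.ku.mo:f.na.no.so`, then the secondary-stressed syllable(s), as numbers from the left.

Parse left to right into iambic (σˈσ) feet: (e:.ˈpaf) (ku.ˈmo:f) (na.ˈno) so. Syllable 7 is left unfooted.
Foot heads (stressed positions): 2, 4, 6.
End Rule Rightmost: primary stress on the rightmost head = syllable 6.
Secondary stress on 2, 4: e:.ˌpaf.ku.ˌmo:f.na.ˈno.so.

primary 6, secondary 2, 4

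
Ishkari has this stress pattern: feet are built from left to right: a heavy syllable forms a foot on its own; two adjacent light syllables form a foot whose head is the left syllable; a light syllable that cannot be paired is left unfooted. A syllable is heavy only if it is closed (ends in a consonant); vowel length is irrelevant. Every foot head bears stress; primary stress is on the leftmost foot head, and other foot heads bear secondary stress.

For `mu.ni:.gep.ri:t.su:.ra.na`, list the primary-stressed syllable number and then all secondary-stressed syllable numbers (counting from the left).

Weights: 1 mu L, 2 ni: L, 3 gep H, 4 ri:t H, 5 su: L, 6 ra L, 7 na L.
Parse left to right (heavy = foot alone; LL = one foot; stranded L unfooted): (ˈmu.ni:) (ˈgep) (ˈri:t) (ˈsu:.ra) na.
Foot heads: 1, 3, 4, 5.
Primary stress on the leftmost head = syllable 1.
Secondary stress on 3, 4, 5: ˈmu.ni:.ˌgep.ˌri:t.ˌsu:.ra.na.

primary 1, secondary 3, 4, 5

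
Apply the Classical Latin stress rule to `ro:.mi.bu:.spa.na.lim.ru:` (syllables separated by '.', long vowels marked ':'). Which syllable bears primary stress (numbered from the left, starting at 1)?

Classical Latin: stress the penult if heavy (long vowel or closed), else the antepenult.
Weights: 5 na L, 6 lim H, 7 ru: H.
The penult (syllable 6, lim) is heavy, so it takes stress.
Stress on syllable 6: ro:.mi.bu:.spa.na.ˈlim.ru:.

6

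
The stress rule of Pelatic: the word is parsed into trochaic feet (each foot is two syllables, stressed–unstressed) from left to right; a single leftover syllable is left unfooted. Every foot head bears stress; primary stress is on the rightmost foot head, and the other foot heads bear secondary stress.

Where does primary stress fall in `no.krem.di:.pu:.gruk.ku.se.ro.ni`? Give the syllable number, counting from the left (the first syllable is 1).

7

Parse left to right into trochaic (ˈσσ) feet: (ˈno.krem) (ˈdi:.pu:) (ˈgruk.ku) (ˈse.ro) ni. Syllable 9 is left unfooted.
Foot heads (stressed positions): 1, 3, 5, 7.
End Rule Rightmost: primary stress on the rightmost head = syllable 7.
Primary stress: syllable 7 → no.krem.di:.pu:.gruk.ku.ˈse.ro.ni.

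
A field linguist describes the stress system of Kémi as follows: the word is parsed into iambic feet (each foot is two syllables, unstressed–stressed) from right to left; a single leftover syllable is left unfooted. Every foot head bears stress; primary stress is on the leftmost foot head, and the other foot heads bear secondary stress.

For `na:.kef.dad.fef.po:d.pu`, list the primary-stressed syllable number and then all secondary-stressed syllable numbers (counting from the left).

primary 2, secondary 4, 6

Parse right to left into iambic (σˈσ) feet: (na:.ˈkef) (dad.ˈfef) (po:d.ˈpu).
Foot heads (stressed positions): 2, 4, 6.
End Rule Leftmost: primary stress on the leftmost head = syllable 2.
Secondary stress on 4, 6: na:.ˈkef.dad.ˌfef.po:d.ˌpu.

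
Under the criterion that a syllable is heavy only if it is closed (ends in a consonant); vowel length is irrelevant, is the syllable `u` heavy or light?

light

`u`: short vowel, open (no coda). Open (no coda) → light.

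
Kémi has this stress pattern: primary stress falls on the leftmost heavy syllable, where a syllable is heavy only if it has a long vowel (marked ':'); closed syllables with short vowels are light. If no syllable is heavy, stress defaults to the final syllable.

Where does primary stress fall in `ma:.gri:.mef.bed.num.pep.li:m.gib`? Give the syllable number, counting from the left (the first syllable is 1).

1

Weights: 1 ma: H, 2 gri: H, 3 mef L, 4 bed L, 5 num L, 6 pep L, 7 li:m H, 8 gib L.
Heavy syllables in the domain: 1, 2, 7. The leftmost is syllable 1 (ma:).
Primary stress: syllable 1 → ˈma:.gri:.mef.bed.num.pep.li:m.gib.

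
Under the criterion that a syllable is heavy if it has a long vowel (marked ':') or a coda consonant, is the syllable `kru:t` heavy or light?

`kru:t`: long vowel, closed (coda /t/). Long vowel and closed → heavy.

heavy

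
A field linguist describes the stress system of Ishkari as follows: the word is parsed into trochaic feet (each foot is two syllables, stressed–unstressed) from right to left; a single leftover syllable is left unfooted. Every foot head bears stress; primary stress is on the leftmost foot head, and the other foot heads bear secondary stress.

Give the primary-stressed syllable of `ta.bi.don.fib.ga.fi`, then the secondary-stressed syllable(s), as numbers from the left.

primary 1, secondary 3, 5

Parse right to left into trochaic (ˈσσ) feet: (ˈta.bi) (ˈdon.fib) (ˈga.fi).
Foot heads (stressed positions): 1, 3, 5.
End Rule Leftmost: primary stress on the leftmost head = syllable 1.
Secondary stress on 3, 5: ˈta.bi.ˌdon.fib.ˌga.fi.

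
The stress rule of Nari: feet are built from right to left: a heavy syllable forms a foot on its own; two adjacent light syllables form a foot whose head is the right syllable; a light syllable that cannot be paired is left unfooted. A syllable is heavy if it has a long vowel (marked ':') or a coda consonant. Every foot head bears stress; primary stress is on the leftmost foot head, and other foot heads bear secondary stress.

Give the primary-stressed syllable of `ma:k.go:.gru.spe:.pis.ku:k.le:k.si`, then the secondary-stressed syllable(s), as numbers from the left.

primary 1, secondary 2, 4, 5, 6, 7

Weights: 1 ma:k H, 2 go: H, 3 gru L, 4 spe: H, 5 pis H, 6 ku:k H, 7 le:k H, 8 si L.
Parse right to left (heavy = foot alone; LL = one foot; stranded L unfooted): (ˈma:k) (ˈgo:) gru (ˈspe:) (ˈpis) (ˈku:k) (ˈle:k) si.
Foot heads: 1, 2, 4, 5, 6, 7.
Primary stress on the leftmost head = syllable 1.
Secondary stress on 2, 4, 5, 6, 7: ˈma:k.ˌgo:.gru.ˌspe:.ˌpis.ˌku:k.ˌle:k.si.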